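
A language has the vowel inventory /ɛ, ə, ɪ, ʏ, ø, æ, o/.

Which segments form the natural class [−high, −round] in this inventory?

Eliminate segments failing any feature: /ɪ, ʏ/ are [+high]; /ø, o/ are [+round]. The remaining /ɛ, ə, æ/ satisfy [−high], [−round].

ɛ, ə, æ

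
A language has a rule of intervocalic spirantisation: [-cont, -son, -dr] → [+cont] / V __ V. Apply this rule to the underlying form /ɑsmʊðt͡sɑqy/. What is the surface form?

[ɑsmʊðt͡sɑχy]

/q/ satisfies [-cont, -son, -dr] and sits in V __ V. The [+continuant] counterpart of the voiceless uvular stop is /χ/. Other segments in /ɑsmʊðt͡sɑqy/ either fail the structural description or are not in the environment, so the surface form is [ɑsmʊðt͡sɑχy].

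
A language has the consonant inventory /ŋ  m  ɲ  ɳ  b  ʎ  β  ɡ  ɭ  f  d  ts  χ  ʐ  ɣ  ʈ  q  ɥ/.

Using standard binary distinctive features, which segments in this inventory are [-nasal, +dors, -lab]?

Eliminate segments failing any feature: /ŋ, m, ɲ, ɳ/ are [+nasal]; /b, β, ɭ, f, d, ts, ʐ, ʈ/ are [-dorsal]; /ɥ/ is [+labial]. The remaining /ʎ, ɡ, χ, ɣ, q/ satisfy [-nasal], [+dorsal], [-labial].

ʎ, ɡ, χ, ɣ, q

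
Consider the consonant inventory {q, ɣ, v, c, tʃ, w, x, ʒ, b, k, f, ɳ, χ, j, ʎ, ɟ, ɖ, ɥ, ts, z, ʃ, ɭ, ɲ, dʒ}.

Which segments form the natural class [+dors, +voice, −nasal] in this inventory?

First, the [+dorsal] segments are /q, ɣ, c, w, x, k, χ, j, ʎ, ɟ, ɥ, ɲ/.
Of those, [+voice] gives /ɣ, w, j, ʎ, ɟ, ɥ, ɲ/.
Within that set, [−nasal] leaves /ɣ, w, j, ʎ, ɟ, ɥ/.

ɣ, w, j, ʎ, ɟ, ɥ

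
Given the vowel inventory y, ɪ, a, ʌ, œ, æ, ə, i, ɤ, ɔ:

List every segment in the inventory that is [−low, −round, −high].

ʌ, ə, ɤ

Checking each segment against [−low], [−round], [−high]: /ʌ/ (mid back unrounded lax vowel), /ə/ (mid central vowel (schwa)), /ɤ/ (mid back unrounded tense vowel) satisfy every feature; every other segment in the inventory fails at least one.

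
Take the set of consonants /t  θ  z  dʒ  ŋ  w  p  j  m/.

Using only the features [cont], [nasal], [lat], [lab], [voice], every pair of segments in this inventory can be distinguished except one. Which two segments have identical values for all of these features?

/j/ (palatal glide) and /z/ (voiced alveolar fricative) are both [+continuant], [−nasal], [−lateral], [−labial], [+voice], so none of the listed features separates them. (They do differ in [sonorant], [strident] and [dorsal], which are not among the given features.) Every other pair in the inventory differs on at least one listed feature.

j, z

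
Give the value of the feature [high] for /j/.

/j/ is the palatal glide. The feature [high] marks segments produced with the tongue body raised; /j/ has this property, so it is [+high].

[+high]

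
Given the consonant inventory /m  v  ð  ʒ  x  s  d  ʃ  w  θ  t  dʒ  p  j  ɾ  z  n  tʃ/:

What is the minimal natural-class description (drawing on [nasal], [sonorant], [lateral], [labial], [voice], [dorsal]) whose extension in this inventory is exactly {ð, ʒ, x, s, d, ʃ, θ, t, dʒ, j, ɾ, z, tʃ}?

The class [−nasal], [−labial] has exactly /ð, ʒ, x, s, d, ʃ, θ, t, dʒ, j, ɾ, z, tʃ/ as its extension in this inventory. No smaller conjunction from the listed features achieves this: [−labial] alone would also admit /n/; [−nasal] alone would also admit /v, w, p/; and checking the remaining single features turns up none with this extension.

[−nasal, −labial]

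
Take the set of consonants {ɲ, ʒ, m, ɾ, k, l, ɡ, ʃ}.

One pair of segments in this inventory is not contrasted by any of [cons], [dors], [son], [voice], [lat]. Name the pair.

ɾ, m

/ɾ/ (alveolar tap) and /m/ (bilabial nasal) are both [+consonantal], [-dorsal], [+sonorant], [+voice], [-lateral], so none of the listed features separates them. (They do differ in [nasal], [labial] and [coronal], which are not among the given features.) Every other pair in the inventory differs on at least one listed feature.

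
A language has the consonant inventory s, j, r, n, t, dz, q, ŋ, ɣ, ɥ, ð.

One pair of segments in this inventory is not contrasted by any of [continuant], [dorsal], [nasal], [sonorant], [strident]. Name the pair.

j, ɥ

/j/ (palatal glide) and /ɥ/ (labial-palatal glide) are both [+continuant], [+dorsal], [-nasal], [+sonorant], [-strident], so none of the listed features separates them. (They do differ in [labial] and [round], which are not among the given features.) Every other pair in the inventory differs on at least one listed feature.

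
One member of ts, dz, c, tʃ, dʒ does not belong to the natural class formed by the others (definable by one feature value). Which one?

[delayed release] (equivalently [strident], [dorsal]) groups all but one: /dz, ts, tʃ, dʒ/ share [+delayed release] while /c/ (voiceless palatal stop) alone is [-delayed release]. Removing any other segment would not leave a single-feature class that excludes it.

c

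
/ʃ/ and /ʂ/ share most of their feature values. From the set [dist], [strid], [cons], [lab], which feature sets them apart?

/ʃ/ (voiceless postalveolar fricative) and /ʂ/ (voiceless retroflex fricative) agree on [+strident], [+consonantal], [-labial]. They differ on [distributed] (/ʃ/ [+], /ʂ/ [-]).

[distributed]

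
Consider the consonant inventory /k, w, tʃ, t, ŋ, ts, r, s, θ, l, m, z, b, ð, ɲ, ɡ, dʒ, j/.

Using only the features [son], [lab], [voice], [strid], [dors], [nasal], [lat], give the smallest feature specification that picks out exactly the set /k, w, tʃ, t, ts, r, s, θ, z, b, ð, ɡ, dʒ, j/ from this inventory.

Every target segment is [-nasal], [-lateral]; each remaining inventory member fails at least one of these. Each conjunct is needed — [-lateral] alone would also admit /ŋ, m, ɲ/; [-nasal] alone would also admit /l/ — and no other single listed feature has exactly this extension, so two is the minimum.

[-nasal, -lat]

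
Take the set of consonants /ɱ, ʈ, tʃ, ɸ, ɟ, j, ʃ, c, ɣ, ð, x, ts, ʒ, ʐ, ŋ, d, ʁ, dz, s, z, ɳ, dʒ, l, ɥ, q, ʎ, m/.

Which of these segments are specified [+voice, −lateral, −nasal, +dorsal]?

ɟ, j, ɣ, ʁ, ɥ

Checking each segment against [+voice], [−lateral], [−nasal], [+dorsal]: /ɟ/ (voiced palatal stop), /j/ (palatal glide), /ɣ/ (voiced velar fricative), /ʁ/ (voiced uvular fricative), /ɥ/ (labial-palatal glide) satisfy every feature; every other segment in the inventory fails at least one.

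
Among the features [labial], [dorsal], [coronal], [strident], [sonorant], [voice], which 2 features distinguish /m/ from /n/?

The two segments share [−dorsal], [−strident], [+sonorant], [+voice]. The only features from the list on which they differ: /m/ is [+labial] while /n/ is [−labial]; /m/ is [−coronal] while /n/ is [+coronal].

[labial], [coronal]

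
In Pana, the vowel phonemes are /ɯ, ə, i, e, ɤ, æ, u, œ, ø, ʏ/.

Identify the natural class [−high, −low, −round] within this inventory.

ə, e, ɤ

Checking each segment against [−high], [−low], [−round]: /ə/ (mid central vowel (schwa)), /e/ (mid front unrounded tense vowel), /ɤ/ (mid back unrounded tense vowel) satisfy every feature; every other segment in the inventory fails at least one.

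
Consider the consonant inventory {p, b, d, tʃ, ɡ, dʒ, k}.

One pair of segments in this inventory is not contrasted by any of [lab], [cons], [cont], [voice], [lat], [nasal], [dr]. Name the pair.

Both /ɡ/ and /d/ are [−labial], [+consonantal], [−continuant], [+voice], [−lateral], [−nasal], [−delayed release]. Since the list omits [coronal] and [dorsal] — which do distinguish the voiced velar stop from the voiced alveolar stop — this pair collapses; all other pairs remain distinct.

ɡ, d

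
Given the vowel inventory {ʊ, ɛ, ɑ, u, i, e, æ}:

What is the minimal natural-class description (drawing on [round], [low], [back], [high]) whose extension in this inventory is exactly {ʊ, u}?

/ʊ, u/ are exactly the [+round] segments in the inventory, so a single feature suffices.

[+round]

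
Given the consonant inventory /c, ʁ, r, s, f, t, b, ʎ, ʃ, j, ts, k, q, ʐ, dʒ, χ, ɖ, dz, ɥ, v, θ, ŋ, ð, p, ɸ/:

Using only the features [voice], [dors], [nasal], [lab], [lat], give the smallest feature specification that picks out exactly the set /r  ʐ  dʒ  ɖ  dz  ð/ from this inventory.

/r, ʐ, dʒ, ɖ, dz, ð/ are all [+voice], [−labial], [−dorsal], and no other segment in the inventory matches all three values. Dropping any one of them over-generates: [−labial, −dorsal] alone would also admit /s, t, ʃ, ts, …/; [+voice, −dorsal] alone would also admit /b, v/; [+voice, −labial] alone would also admit /ʁ, ʎ, j, ŋ/. No other combination of two listed features picks out exactly this set either, so fewer than three features will not do.

[+voice, −lab, −dors]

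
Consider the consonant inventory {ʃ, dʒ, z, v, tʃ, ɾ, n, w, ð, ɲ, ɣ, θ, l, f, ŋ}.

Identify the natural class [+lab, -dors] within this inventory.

v, f

Checking each segment against [+labial], [-dorsal]: /v/ (voiced labiodental fricative), /f/ (voiceless labiodental fricative) satisfy every feature; every other segment in the inventory fails at least one.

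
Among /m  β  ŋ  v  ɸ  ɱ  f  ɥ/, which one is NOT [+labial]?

ŋ

Every segment except /ŋ/ is [+labial]. /ŋ/ (velar nasal) is [−labial], so it is the exception.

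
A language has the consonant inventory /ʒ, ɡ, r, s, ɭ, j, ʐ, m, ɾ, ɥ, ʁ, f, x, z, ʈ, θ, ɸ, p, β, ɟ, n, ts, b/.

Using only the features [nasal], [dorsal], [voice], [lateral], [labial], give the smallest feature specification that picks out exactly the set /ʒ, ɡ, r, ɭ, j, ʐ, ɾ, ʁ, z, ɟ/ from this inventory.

The class [+voice], [−nasal], [−labial] has exactly /ʒ, ɡ, r, ɭ, j, ʐ, ɾ, ʁ, z, ɟ/ as its extension in this inventory. No smaller conjunction from the listed features achieves this: [−nasal, −labial] alone would also admit /s, x, ʈ, θ, …/; [+voice, −labial] alone would also admit /n/; [+voice, −nasal] alone would also admit /ɥ, β, b/; and checking the remaining two-feature bundles turns up none with this extension.

[+voice, −nasal, −labial]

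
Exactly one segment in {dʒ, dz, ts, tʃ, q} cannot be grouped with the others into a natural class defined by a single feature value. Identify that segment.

/tʃ, dz, ts, dʒ/ are all [+delayed release], but /q/ (voiceless uvular stop) is [-delayed release]. No other single segment can be removed to leave a set sharing one feature value that the removed segment lacks, so /q/ is the odd one out.

q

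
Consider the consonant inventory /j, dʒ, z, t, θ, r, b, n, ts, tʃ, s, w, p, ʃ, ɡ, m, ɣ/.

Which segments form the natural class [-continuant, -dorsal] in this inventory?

First, the [-continuant] segments are /dʒ, t, b, n, ts, tʃ, p, ɡ, m/.
Of those, [-dorsal] leaves /dʒ, t, b, n, ts, tʃ, p, m/.

dʒ, t, b, n, ts, tʃ, p, m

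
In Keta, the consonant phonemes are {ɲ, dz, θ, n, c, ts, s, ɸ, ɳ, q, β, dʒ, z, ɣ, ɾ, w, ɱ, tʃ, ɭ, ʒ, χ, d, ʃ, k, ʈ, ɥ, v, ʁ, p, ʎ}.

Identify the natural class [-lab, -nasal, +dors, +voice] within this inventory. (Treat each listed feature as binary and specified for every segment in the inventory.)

ɣ, ʁ, ʎ

Checking each segment against [-labial], [-nasal], [+dorsal], [+voice]: /ɣ/ (voiced velar fricative), /ʁ/ (voiced uvular fricative), /ʎ/ (palatal lateral approximant) satisfy every feature; every other segment in the inventory fails at least one.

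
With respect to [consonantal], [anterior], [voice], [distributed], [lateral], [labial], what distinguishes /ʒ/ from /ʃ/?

[voice]

The two segments share [+consonantal], [−anterior], [+distributed], [−lateral], [−labial]. The only feature from the list on which they differ: /ʒ/ is [+voice] while /ʃ/ is [−voice].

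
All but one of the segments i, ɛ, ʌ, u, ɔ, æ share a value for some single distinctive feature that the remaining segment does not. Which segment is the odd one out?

æ

The remaining segments after removing /æ/ share [−low]; /æ/ (low front unrounded vowel) is [+low]. For every other candidate removal, the leftover set fails to share any single feature value that the removed segment lacks.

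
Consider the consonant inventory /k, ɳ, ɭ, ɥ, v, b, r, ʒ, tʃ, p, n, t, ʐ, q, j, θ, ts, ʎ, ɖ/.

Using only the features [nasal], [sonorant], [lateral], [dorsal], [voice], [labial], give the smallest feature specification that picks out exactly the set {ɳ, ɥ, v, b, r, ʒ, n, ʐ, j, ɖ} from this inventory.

[+voice, −lateral]

/ɳ, ɥ, v, b, r, ʒ, n, ʐ, j, ɖ/ are all [+voice], [−lateral], and no other segment in the inventory matches both values. Dropping any one of them over-generates: [−lateral] alone would also admit /k, tʃ, p, t, …/; [+voice] alone would also admit /ɭ, ʎ/. No other single listed feature picks out exactly this set either, so fewer than two features will not do.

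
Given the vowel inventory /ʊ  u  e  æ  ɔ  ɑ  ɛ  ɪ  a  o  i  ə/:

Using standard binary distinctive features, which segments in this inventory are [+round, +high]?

ʊ, u

Eliminate segments failing any feature: /e, æ, ɑ, ɛ, ɪ, a, i, ə/ are [-round]; /ɔ, o/ are [-high]. The remaining /ʊ, u/ satisfy [+round], [+high].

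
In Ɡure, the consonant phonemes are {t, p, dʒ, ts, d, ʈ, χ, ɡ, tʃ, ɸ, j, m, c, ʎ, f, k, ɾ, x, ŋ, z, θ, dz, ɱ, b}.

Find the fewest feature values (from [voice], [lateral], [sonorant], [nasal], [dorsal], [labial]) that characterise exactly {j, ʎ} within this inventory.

The class [+sonorant], [−nasal], [+dorsal] has exactly /j, ʎ/ as its extension in this inventory. No smaller conjunction from the listed features achieves this: [−nasal, +dorsal] alone would also admit /χ, ɡ, c, k, …/; [+sonorant, +dorsal] alone would also admit /ŋ/; [+sonorant, −nasal] alone would also admit /ɾ/; and checking the remaining two-feature bundles turns up none with this extension.

[+sonorant, −nasal, +dorsal]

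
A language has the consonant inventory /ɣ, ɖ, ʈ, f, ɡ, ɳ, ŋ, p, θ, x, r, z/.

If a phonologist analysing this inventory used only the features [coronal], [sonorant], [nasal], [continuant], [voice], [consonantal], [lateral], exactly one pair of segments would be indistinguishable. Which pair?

Both /x/ and /f/ are [-coronal], [-sonorant], [-nasal], [+continuant], [-voice], [+consonantal], [-lateral]. Since the list omits [labial] and [dorsal] — which do distinguish the voiceless velar fricative from the voiceless labiodental fricative — this pair collapses; all other pairs remain distinct.

x, f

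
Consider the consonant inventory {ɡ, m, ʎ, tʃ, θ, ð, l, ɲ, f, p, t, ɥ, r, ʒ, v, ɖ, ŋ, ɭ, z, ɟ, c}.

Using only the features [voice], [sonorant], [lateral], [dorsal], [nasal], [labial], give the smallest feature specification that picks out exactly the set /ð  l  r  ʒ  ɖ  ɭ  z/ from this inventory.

[+voice, -labial, -dorsal]

The class [+voice], [-labial], [-dorsal] has exactly /ð, l, r, ʒ, ɖ, ɭ, z/ as its extension in this inventory. No smaller conjunction from the listed features achieves this: [-labial, -dorsal] alone would also admit /tʃ, θ, t/; [+voice, -dorsal] alone would also admit /m, v/; [+voice, -labial] alone would also admit /ɡ, ʎ, ɲ, ŋ, …/; and checking the remaining two-feature bundles turns up none with this extension.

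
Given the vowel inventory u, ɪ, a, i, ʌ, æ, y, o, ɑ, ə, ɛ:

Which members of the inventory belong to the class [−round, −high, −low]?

ʌ, ə, ɛ

Checking each segment against [−round], [−high], [−low]: /ʌ/ (mid back unrounded lax vowel), /ə/ (mid central vowel (schwa)), /ɛ/ (mid front unrounded lax vowel) satisfy every feature; every other segment in the inventory fails at least one.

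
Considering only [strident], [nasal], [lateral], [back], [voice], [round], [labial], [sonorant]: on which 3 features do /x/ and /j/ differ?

The two segments share [−strident], [−nasal], [−lateral], [−round], [−labial]. The only features from the list on which they differ: /x/ is [−sonorant] while /j/ is [+sonorant]; /x/ is [−voice] while /j/ is [+voice]; /x/ is [+back] while /j/ is [−back].

[sonorant], [voice], [back]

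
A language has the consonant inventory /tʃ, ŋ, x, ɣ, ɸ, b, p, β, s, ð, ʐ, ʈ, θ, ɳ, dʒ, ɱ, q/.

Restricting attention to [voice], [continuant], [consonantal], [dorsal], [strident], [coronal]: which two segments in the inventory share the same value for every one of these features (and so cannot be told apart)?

/ɱ/ (labiodental nasal) and /b/ (voiced bilabial stop) are both [+voice], [−continuant], [+consonantal], [−dorsal], [−strident], [−coronal], so none of the listed features separates them. (They do differ in [sonorant] and [nasal], which are not among the given features.) Every other pair in the inventory differs on at least one listed feature.

ɱ, b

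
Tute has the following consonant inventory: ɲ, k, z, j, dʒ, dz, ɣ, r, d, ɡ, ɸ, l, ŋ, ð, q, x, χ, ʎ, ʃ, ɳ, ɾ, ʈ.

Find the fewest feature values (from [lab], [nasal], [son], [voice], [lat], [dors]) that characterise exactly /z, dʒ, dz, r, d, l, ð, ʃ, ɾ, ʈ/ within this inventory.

[-nasal, -lab, -dors]

The class [-nasal], [-labial], [-dorsal] has exactly /z, dʒ, dz, r, d, l, ð, ʃ, ɾ, ʈ/ as its extension in this inventory. No smaller conjunction from the listed features achieves this: [-labial, -dorsal] alone would also admit /ɳ/; [-nasal, -dorsal] alone would also admit /ɸ/; [-nasal, -labial] alone would also admit /k, j, ɣ, ɡ, …/; and checking the remaining two-feature bundles turns up none with this extension.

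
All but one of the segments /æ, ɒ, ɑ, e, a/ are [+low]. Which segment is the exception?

e

Every segment except /e/ is [+low]. /e/ (mid front unrounded tense vowel) is [-low], so it is the exception.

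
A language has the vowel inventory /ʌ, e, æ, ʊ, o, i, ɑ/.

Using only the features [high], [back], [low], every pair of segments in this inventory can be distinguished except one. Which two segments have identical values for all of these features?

/ʌ/ (mid back unrounded lax vowel) and /o/ (mid back rounded tense vowel) are both [-high], [+back], [-low], so none of the listed features separates them. (They do differ in [labial], [round] and [tense], which are not among the given features.) Every other pair in the inventory differs on at least one listed feature.

ʌ, o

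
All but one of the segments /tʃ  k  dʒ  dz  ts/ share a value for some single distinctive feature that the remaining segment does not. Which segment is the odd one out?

k

The remaining segments after removing /k/ share [+delayed release]; /k/ (voiceless velar stop) is [−delayed release]. For every other candidate removal, the leftover set fails to share any single feature value that the removed segment lacks.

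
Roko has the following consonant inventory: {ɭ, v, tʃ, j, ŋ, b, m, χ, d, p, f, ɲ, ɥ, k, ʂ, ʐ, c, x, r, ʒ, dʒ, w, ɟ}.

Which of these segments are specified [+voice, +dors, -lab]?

j, ŋ, ɲ, ɟ

Among the inventory, the [+voice] segments are /ɭ, v, j, ŋ, b, m, d, ɲ, ɥ, ʐ, r, ʒ, dʒ, w, ɟ/.
Among these, [+dorsal] gives /j, ŋ, ɲ, ɥ, w, ɟ/.
Within that set, [-labial] leaves /j, ŋ, ɲ, ɟ/.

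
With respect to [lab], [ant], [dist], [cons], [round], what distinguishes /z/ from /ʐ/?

/z/ (voiced alveolar fricative) and /ʐ/ (voiced retroflex fricative) agree on [−labial], [−distributed], [+consonantal], [−round]. They differ on [anterior] (/z/ [+], /ʐ/ [−]).

[anterior]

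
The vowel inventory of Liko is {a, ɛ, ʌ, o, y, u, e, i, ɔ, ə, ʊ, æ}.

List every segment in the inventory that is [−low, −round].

ɛ, ʌ, e, i, ə

First, the [−low] segments are /ɛ, ʌ, o, y, u, e, i, ɔ, ə, ʊ/.
Then [−round] leaves /ɛ, ʌ, e, i, ə/.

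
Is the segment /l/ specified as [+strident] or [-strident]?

[-strident]

As the alveolar lateral approximant, /l/ is [-strident].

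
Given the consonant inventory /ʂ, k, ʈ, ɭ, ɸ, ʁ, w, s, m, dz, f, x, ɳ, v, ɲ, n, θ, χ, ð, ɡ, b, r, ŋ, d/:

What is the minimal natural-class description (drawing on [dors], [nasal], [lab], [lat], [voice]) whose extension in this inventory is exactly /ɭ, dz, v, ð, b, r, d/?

[+voice, −nasal, −dors]

The class [+voice], [−nasal], [−dorsal] has exactly /ɭ, dz, v, ð, b, r, d/ as its extension in this inventory. No smaller conjunction from the listed features achieves this: [−nasal, −dorsal] alone would also admit /ʂ, ʈ, ɸ, s, …/; [+voice, −dorsal] alone would also admit /m, ɳ, n/; [+voice, −nasal] alone would also admit /ʁ, w, ɡ/; and checking the remaining two-feature bundles turns up none with this extension.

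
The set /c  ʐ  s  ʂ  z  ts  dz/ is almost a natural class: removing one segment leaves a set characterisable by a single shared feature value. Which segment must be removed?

[strident] (equivalently [dorsal]) groups all but one: /z, ʂ, dz, ts, ʐ, s/ share [+strident] while /c/ (voiceless palatal stop) alone is [-strident]. Removing any other segment would not leave a single-feature class that excludes it.

c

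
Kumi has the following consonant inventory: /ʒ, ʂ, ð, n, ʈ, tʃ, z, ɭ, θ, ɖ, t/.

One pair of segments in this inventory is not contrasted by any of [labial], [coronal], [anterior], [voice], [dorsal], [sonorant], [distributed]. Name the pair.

On the given features, /ʈ/ and /ʂ/ have an identical profile: [−labial], [+coronal], [−anterior], [−voice], [−dorsal], [−sonorant], [−distributed]. No other two segments in the inventory coincide on all 7 features. (They do differ in [continuant] and [strident], which are not among the given features.)

ʈ, ʂ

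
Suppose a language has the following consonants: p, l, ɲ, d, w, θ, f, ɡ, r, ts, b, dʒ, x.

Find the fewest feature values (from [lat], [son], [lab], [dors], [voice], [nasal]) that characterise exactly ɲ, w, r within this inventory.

[+son, -lat]

Every target segment is [+sonorant], [-lateral]; each remaining inventory member fails at least one of these. Each conjunct is needed — [-lateral] alone would also admit /p, d, θ, f, …/; [+sonorant] alone would also admit /l/ — and no other single listed feature has exactly this extension, so two is the minimum.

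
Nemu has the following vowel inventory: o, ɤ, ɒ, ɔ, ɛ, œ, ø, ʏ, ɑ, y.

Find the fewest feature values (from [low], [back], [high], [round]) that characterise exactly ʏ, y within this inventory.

[+high]

The target set is precisely the extension of [+high] in this inventory.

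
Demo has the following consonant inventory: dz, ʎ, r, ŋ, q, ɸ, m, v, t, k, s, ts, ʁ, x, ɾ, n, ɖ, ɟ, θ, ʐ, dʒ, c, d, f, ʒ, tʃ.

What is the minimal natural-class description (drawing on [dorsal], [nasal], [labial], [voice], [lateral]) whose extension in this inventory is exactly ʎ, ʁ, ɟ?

[+voice, −nasal, +dorsal]

The class [+voice], [−nasal], [+dorsal] has exactly /ʎ, ʁ, ɟ/ as its extension in this inventory. No smaller conjunction from the listed features achieves this: [−nasal, +dorsal] alone would also admit /q, k, x, c/; [+voice, +dorsal] alone would also admit /ŋ/; [+voice, −nasal] alone would also admit /dz, r, v, ɾ, …/; and checking the remaining two-feature bundles turns up none with this extension.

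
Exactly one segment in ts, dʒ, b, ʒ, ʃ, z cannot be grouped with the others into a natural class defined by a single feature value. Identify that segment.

b

/dʒ, ts, ʒ, ʃ, z/ are all [+strident], but /b/ (voiced bilabial stop) is [-strident]. No other single segment can be removed to leave a set sharing one feature value that the removed segment lacks, so /b/ is the odd one out.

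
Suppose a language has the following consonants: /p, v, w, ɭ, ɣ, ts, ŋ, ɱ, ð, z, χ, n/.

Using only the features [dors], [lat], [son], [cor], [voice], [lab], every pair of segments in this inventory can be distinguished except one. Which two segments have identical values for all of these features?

On the given features, /z/ and /ð/ have an identical profile: [-dorsal], [-lateral], [-sonorant], [+coronal], [+voice], [-labial]. No other two segments in the inventory coincide on all 6 features. (They do differ in [strident] and [distributed], which are not among the given features.)

z, ð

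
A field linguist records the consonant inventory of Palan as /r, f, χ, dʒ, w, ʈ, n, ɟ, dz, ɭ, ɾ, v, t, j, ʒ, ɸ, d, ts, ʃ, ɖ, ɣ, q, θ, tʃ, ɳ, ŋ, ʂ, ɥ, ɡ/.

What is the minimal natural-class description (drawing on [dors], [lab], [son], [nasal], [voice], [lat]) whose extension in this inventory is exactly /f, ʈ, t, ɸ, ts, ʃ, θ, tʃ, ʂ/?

The class [−voice], [−dorsal] has exactly /f, ʈ, t, ɸ, ts, ʃ, θ, tʃ, ʂ/ as its extension in this inventory. No smaller conjunction from the listed features achieves this: [−dorsal] alone would also admit /r, dʒ, n, dz, …/; [−voice] alone would also admit /χ, q/; and checking the remaining single features turns up none with this extension.

[−voice, −dors]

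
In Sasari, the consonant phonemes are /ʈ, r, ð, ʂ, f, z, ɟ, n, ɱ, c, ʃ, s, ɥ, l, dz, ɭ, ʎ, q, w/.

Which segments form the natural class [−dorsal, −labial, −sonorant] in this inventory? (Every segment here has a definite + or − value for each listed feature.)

ʈ, ð, ʂ, z, ʃ, s, dz

The [−dorsal] segments are /ʈ, r, ð, ʂ, f, z, n, ɱ, ʃ, s, l, dz, ɭ/.
Then [−labial] gives /ʈ, r, ð, ʂ, z, n, ʃ, s, l, dz, ɭ/.
Intersecting with [−sonorant] leaves /ʈ, ð, ʂ, z, ʃ, s, dz/.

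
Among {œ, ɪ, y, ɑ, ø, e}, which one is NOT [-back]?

Every segment except /ɑ/ is [-back]. /ɑ/ (low back unrounded vowel) is [+back], so it is the exception.

ɑ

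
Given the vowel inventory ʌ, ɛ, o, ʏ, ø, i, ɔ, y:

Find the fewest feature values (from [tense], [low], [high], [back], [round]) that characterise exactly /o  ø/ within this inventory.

Every target segment is [−high], [+tense]; each remaining inventory member fails at least one of these. Each conjunct is needed — [+tense] alone would also admit /i, y/; [−high] alone would also admit /ʌ, ɛ, ɔ/ — and no other single listed feature has exactly this extension, so two is the minimum.

[−high, +tense]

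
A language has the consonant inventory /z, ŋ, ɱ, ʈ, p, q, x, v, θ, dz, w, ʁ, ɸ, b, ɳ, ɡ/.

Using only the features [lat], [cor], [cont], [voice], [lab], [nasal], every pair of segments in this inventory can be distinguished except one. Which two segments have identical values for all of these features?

On the given features, /v/ and /w/ have an identical profile: [−lateral], [−coronal], [+continuant], [+voice], [+labial], [−nasal]. No other two segments in the inventory coincide on all 6 features. (They do differ in [sonorant], [round] and [dorsal], which are not among the given features.)

v, w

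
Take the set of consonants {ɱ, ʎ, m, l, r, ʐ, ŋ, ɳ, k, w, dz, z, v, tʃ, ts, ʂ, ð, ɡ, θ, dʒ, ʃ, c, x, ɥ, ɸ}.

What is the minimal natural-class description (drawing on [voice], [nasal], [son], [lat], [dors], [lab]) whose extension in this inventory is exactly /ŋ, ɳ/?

The class [+nasal], [-labial] has exactly /ŋ, ɳ/ as its extension in this inventory. No smaller conjunction from the listed features achieves this: [-labial] alone would also admit /ʎ, l, r, ʐ, …/; [+nasal] alone would also admit /ɱ, m/; and checking the remaining single features turns up none with this extension.

[+nasal, -lab]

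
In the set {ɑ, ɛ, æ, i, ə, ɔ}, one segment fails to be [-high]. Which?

i

Every segment except /i/ is [-high]. /i/ (high front unrounded tense vowel) is [+high], so it is the exception.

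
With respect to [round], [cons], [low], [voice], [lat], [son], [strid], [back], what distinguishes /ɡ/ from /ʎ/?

[sonorant], [lateral], [back]

/ɡ/ is the voiced velar stop and /ʎ/ is the palatal lateral approximant. Both are [-round], [+consonantal], [-low], [+voice], [-strident]. /ɡ/ is [-sonorant] while /ʎ/ is [+sonorant]; /ɡ/ is [-lateral] while /ʎ/ is [+lateral]; /ɡ/ is [+back] while /ʎ/ is [-back], so the distinguishing features are [sonorant], [lateral], [back].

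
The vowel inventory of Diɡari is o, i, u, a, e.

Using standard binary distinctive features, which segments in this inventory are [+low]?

The [+low] segments here are /a/; the remaining /o, i, u, e/ are [−low].

a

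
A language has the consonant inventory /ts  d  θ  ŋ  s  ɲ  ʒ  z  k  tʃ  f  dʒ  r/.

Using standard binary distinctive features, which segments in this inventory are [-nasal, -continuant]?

ts, d, k, tʃ, dʒ

Among the inventory, the [-nasal] segments are /ts, d, θ, s, ʒ, z, k, tʃ, f, dʒ, r/.
Then [-continuant] leaves /ts, d, k, tʃ, dʒ/.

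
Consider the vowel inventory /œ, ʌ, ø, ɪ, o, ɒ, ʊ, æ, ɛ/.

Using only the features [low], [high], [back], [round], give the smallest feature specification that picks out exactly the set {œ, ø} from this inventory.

[-back, +round]

Every target segment is [-back], [+round]; each remaining inventory member fails at least one of these. Each conjunct is needed — [+round] alone would also admit /o, ɒ, ʊ/; [-back] alone would also admit /ɪ, æ, ɛ/ — and no other single listed feature has exactly this extension, so two is the minimum.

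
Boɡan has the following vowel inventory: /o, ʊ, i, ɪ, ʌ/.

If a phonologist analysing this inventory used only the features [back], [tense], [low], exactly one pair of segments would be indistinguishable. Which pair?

ʊ, ʌ

On the given features, /ʊ/ and /ʌ/ have an identical profile: [+back], [−tense], [−low]. No other two segments in the inventory coincide on all 3 features. (They do differ in [labial], [round] and [high], which are not among the given features.)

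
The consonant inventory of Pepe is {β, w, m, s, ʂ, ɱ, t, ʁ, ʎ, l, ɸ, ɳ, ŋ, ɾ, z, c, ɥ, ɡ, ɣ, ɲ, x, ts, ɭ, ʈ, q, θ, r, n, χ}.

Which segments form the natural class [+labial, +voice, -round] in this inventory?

β, m, ɱ

The [+labial] segments are /β, w, m, ɱ, ɸ, ɥ/.
Then [+voice] gives /β, w, m, ɱ, ɥ/.
Intersecting with [-round] leaves /β, m, ɱ/.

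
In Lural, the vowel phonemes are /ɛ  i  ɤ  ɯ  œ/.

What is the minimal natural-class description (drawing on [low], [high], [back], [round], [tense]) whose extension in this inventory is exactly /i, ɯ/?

[+high]

Every target segment is [+high] and no other inventory member is, so one feature is enough.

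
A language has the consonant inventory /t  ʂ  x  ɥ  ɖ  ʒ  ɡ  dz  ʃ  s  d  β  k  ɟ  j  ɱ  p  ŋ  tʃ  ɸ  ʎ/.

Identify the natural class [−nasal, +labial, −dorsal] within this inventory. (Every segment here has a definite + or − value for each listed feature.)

Checking each segment against [−nasal], [+labial], [−dorsal]: /β/ (voiced bilabial fricative), /p/ (voiceless bilabial stop), /ɸ/ (voiceless bilabial fricative) satisfy every feature; every other segment in the inventory fails at least one.

β, p, ɸ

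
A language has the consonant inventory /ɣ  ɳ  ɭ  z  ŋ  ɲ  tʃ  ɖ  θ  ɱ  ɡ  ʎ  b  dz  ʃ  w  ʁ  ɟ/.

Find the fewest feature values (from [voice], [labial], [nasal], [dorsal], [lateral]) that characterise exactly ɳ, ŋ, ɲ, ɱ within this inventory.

[+nasal]

Every target segment is [+nasal] and no other inventory member is, so one feature is enough.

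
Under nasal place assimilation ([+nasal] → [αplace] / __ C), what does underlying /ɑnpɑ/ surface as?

The only nasal preceding a consonant is /n/ before /p/. /p/ is [+labial], so /n/ → /m/, giving [ɑmpɑ].

[ɑmpɑ]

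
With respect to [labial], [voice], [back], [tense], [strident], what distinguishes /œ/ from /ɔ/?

/œ/ (mid front rounded lax vowel) and /ɔ/ (mid back rounded lax vowel) agree on [+labial], [+voice], [-tense], [-strident]. They differ on [back] (/œ/ [-], /ɔ/ [+]).

[back]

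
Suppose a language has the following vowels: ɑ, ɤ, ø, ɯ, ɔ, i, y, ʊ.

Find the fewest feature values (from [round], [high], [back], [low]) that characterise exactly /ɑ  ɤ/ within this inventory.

[−high, −round]

The class [−high], [−round] has exactly /ɑ, ɤ/ as its extension in this inventory. No smaller conjunction from the listed features achieves this: [−round] alone would also admit /ɯ, i/; [−high] alone would also admit /ø, ɔ/; and checking the remaining single features turns up none with this extension.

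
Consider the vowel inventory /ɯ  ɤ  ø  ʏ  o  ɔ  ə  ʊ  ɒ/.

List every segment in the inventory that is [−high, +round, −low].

Checking each segment against [−high], [+round], [−low]: /ø/ (mid front rounded tense vowel), /o/ (mid back rounded tense vowel), /ɔ/ (mid back rounded lax vowel) satisfy every feature; every other segment in the inventory fails at least one.

ø, o, ɔ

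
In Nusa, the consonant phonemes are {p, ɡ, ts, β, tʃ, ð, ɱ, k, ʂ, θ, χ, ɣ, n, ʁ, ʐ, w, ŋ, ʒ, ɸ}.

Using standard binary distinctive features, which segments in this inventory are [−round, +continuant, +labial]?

Checking each segment against [−round], [+continuant], [+labial]: /β/ (voiced bilabial fricative), /ɸ/ (voiceless bilabial fricative) satisfy every feature; every other segment in the inventory fails at least one.

β, ɸ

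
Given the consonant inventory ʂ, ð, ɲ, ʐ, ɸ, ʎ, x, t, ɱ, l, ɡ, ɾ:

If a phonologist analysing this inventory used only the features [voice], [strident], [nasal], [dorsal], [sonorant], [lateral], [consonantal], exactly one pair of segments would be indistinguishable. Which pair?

/t/ (voiceless alveolar stop) and /ɸ/ (voiceless bilabial fricative) are both [−voice], [−strident], [−nasal], [−dorsal], [−sonorant], [−lateral], [+consonantal], so none of the listed features separates them. (They do differ in [continuant], [labial] and [coronal], which are not among the given features.) Every other pair in the inventory differs on at least one listed feature.

t, ɸ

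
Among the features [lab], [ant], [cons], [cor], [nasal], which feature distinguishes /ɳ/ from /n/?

[anterior]

/ɳ/ is the retroflex nasal and /n/ is the alveolar nasal. Both are [−labial], [+consonantal], [+coronal], [+nasal]. /ɳ/ is [−anterior] while /n/ is [+anterior], so the distinguishing feature is [anterior].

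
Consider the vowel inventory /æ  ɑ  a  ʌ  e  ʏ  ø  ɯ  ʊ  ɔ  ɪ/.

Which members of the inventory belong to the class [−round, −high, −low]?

The [−round] segments are /æ, ɑ, a, ʌ, e, ɯ, ɪ/.
Of those, [−high] gives /æ, ɑ, a, ʌ, e/.
Of those, [−low] leaves /ʌ, e/.

ʌ, e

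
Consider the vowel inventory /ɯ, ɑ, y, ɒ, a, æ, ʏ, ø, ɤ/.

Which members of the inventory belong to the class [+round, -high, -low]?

ø

Checking each segment against [+round], [-high], [-low]: /ø/ (mid front rounded tense vowel) satisfies every feature; every other segment in the inventory fails at least one.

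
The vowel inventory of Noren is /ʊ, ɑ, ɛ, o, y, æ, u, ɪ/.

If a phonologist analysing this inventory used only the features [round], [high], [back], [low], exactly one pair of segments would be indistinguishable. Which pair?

On the given features, /u/ and /ʊ/ have an identical profile: [+round], [+high], [+back], [-low]. No other two segments in the inventory coincide on all 4 features. (They do differ in [tense], which is not among the given features.)

u, ʊ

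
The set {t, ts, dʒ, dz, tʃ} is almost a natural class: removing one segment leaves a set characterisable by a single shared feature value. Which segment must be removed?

/dʒ, dz, tʃ, ts/ are all [+delayed release], but /t/ (voiceless alveolar stop) is [−delayed release]. No other single segment can be removed to leave a set sharing one feature value that the removed segment lacks, so /t/ is the odd one out.

t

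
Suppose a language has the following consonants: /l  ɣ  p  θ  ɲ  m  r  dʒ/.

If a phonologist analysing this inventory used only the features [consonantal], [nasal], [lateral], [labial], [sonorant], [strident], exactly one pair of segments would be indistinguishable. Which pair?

θ, ɣ

Both /θ/ and /ɣ/ are [+consonantal], [−nasal], [−lateral], [−labial], [−sonorant], [−strident]. Since the list omits [voice], [coronal] and [dorsal] — which do distinguish the voiceless dental fricative from the voiced velar fricative — this pair collapses; all other pairs remain distinct.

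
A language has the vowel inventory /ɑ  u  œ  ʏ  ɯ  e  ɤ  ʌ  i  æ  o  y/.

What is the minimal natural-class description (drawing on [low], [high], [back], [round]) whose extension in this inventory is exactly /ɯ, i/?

[+high, −round]

/ɯ, i/ are all [+high], [−round], and no other segment in the inventory matches both values. Dropping any one of them over-generates: [−round] alone would also admit /ɑ, e, ɤ, ʌ, …/; [+high] alone would also admit /u, ʏ, y/. No other single listed feature picks out exactly this set either, so fewer than two features will not do.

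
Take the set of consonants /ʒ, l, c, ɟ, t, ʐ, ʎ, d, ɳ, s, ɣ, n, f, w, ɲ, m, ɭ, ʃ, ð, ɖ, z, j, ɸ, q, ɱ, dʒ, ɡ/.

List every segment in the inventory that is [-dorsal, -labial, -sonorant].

ʒ, t, ʐ, d, s, ʃ, ð, ɖ, z, dʒ

Among the inventory, the [-dorsal] segments are /ʒ, l, t, ʐ, d, ɳ, s, n, f, m, ɭ, ʃ, ð, ɖ, z, ɸ, ɱ, dʒ/.
Intersecting with [-labial] gives /ʒ, l, t, ʐ, d, ɳ, s, n, ɭ, ʃ, ð, ɖ, z, dʒ/.
Then [-sonorant] leaves /ʒ, t, ʐ, d, s, ʃ, ð, ɖ, z, dʒ/.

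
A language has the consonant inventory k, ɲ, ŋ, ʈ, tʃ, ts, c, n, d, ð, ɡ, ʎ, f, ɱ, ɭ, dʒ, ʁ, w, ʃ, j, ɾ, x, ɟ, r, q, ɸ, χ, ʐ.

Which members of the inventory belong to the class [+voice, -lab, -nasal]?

Checking each segment against [+voice], [-labial], [-nasal]: /d/ (voiced alveolar stop), /ð/ (voiced dental fricative), /ɡ/ (voiced velar stop), /ʎ/ (palatal lateral approximant), /ɭ/ (retroflex lateral approximant), /dʒ/ (voiced postalveolar affricate), among others, satisfy every feature; every other segment in the inventory fails at least one.

d, ð, ɡ, ʎ, ɭ, dʒ, ʁ, j, ɾ, ɟ, r, ʐ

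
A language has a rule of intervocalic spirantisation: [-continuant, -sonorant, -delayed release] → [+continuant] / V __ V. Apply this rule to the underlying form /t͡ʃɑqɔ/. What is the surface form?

[t͡ʃɑχɔ]

Only /q/ occurs between two vowels (/ɑ/ __ /ɔ/) and matches the structural description. It is a voiceless uvular stop, so [-continuant, -sonorant, -delayed release] holds; changing it to [+continuant] with all other features held fixed yields /χ/ (voiceless uvular fricative). No other segment meets both the structural description and the environment, so the output is [t͡ʃɑχɔ].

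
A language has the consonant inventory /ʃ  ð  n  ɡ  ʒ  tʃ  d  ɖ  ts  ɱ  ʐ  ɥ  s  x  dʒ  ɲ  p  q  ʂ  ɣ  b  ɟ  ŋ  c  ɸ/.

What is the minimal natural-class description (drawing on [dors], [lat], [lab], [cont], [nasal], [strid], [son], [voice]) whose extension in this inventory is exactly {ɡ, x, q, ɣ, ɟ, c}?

The class [−sonorant], [+dorsal] has exactly /ɡ, x, q, ɣ, ɟ, c/ as its extension in this inventory. No smaller conjunction from the listed features achieves this: [+dorsal] alone would also admit /ɥ, ɲ, ŋ/; [−sonorant] alone would also admit /ʃ, ð, ʒ, tʃ, …/; and checking the remaining single features turns up none with this extension.

[−son, +dors]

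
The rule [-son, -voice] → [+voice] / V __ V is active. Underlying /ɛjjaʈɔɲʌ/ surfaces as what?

[ɛjjaɖɔɲʌ]

The only segment in the rule's environment that also matches [-son, -voice] is /ʈ/. Applying [+voice] turns the voiceless retroflex stop into /ɖ/ (voiced retroflex stop), giving [ɛjjaɖɔɲʌ].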